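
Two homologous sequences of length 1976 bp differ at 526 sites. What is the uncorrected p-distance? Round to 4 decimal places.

0.2662

p = 526/1976 = 0.266194… ≈ 0.2662 (to 4 d.p.).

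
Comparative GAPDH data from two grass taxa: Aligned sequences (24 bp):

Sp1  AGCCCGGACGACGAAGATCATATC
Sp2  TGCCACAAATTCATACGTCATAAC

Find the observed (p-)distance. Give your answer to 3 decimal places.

0.500

The sequences differ at 12 of 24 positions.
p = 12/24 = 0.500.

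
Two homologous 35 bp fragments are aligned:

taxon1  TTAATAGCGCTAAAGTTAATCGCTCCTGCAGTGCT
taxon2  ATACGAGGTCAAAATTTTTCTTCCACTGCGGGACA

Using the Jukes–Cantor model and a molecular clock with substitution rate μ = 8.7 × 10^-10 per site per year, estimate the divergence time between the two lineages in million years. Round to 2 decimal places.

498.90

The sequences differ at 18 of 35 sites, so p = 18/35 ≈ 0.514286.
d = −(3/4) ln(1 − 4p/3) = −0.75 ln(1 − 0.685715) = −0.75 ln(0.314285)
  = −0.75 × (-1.157455) = 0.868091 substitutions/site.
Under a molecular clock d = 2μt, so t = d/(2μ) = 0.868091 / (2 × 8.7 × 10^-10) = 498.90 million years.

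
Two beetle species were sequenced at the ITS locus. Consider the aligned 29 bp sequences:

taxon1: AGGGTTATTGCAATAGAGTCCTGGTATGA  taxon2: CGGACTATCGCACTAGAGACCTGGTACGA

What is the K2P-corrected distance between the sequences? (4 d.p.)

0.2964

Of 29 sites, 4 differences are transitions and 3 are transversions, so P = 4/29 ≈ 0.137931 and Q = 3/29 ≈ 0.103448.
Under the Kimura two-parameter model, d = −½ ln(1 − 2P − Q) − ¼ ln(1 − 2Q).
1 − 2P − Q = 0.62069, giving −½ ln(0.62069) = 0.238462.
1 − 2Q = 0.793104, giving −¼ ln(0.793104) = 0.057950.
d = 0.238462 + 0.057950 = 0.296412.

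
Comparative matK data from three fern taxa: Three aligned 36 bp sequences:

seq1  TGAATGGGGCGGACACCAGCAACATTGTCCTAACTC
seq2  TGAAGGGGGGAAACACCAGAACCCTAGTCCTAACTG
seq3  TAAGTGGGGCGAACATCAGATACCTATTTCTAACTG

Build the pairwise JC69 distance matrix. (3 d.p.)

seq1–seq2: 9/36 sites differ → p = 0.25, d = −0.75 ln(1 − 0.333333) = 0.304098 ≈ 0.304.
seq1–seq3: 11/36 sites differ → p ≈ 0.305556, d = −0.75 ln(1 − 0.407408) = 0.392437 ≈ 0.392.
seq2–seq3: 10/36 sites differ → p ≈ 0.277778, d = −0.75 ln(1 − 0.370371) = 0.346968 ≈ 0.347.

d(seq1,seq2) = 0.304, d(seq1,seq3) = 0.392, d(seq2,seq3) = 0.347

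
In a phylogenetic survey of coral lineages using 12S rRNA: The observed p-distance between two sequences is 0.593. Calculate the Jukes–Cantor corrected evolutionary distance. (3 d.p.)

1.173

d = −(3/4) ln(1 − 4p/3) = −0.75 ln(1 − 0.790667) = −0.75 ln(0.209333)
  = −0.75 × (-1.563829) = 1.172872 substitutions/site.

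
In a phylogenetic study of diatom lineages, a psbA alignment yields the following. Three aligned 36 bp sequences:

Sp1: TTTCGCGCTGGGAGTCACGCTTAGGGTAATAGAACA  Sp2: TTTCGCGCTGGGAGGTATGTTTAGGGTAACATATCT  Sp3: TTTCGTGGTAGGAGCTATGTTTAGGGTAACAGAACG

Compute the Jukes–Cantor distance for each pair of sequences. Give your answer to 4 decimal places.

d(Sp1,Sp2) = 0.2635, d(Sp1,Sp3) = 0.3041, d(Sp2,Sp3) = 0.2251

Sp1–Sp2: 8/36 sites differ → p ≈ 0.222222, d = −0.75 ln(1 − 0.296296) = 0.263548 ≈ 0.2635.
Sp1–Sp3: 9/36 sites differ → p = 0.25, d = −0.75 ln(1 − 0.333333) = 0.304098 ≈ 0.3041.
Sp2–Sp3: 7/36 sites differ → p ≈ 0.194444, d = −0.75 ln(1 − 0.259259) = 0.225078 ≈ 0.2251.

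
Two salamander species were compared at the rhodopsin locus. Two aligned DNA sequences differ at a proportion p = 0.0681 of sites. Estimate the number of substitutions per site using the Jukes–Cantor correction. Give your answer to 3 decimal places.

d = −(3/4) ln(1 − 4p/3) = −0.75 ln(1 − 0.0908) = −0.75 ln(0.9092)
  = −0.75 × (-0.095190) = 0.071393 substitutions/site.

0.071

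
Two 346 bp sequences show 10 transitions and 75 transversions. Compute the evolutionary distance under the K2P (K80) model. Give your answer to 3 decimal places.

P = 10/346 ≈ 0.028902 and Q = 75/346 ≈ 0.216763.
Under the Kimura two-parameter model, d = −½ ln(1 − 2P − Q) − ¼ ln(1 − 2Q).
1 − 2P − Q = 0.725433, giving −½ ln(0.725433) = 0.160493.
1 − 2Q = 0.566474, giving −¼ ln(0.566474) = 0.142081.
d = 0.160493 + 0.142081 = 0.302574.

0.303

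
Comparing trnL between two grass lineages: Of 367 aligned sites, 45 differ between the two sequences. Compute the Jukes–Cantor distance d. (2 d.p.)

0.13

p = 45/367 ≈ 0.122616.
d = −(3/4) ln(1 − 4p/3) = −0.75 ln(1 − 0.163488) = −0.75 ln(0.836512)
  = −0.75 × (-0.178514) = 0.133886 substitutions/site.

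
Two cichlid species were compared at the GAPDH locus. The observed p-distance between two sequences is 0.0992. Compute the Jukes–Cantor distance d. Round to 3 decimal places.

d = −(3/4) ln(1 − 4p/3) = −0.75 ln(1 − 0.132267) = −0.75 ln(0.867733)
  = −0.75 × (-0.141871) = 0.106403 substitutions/site.

0.106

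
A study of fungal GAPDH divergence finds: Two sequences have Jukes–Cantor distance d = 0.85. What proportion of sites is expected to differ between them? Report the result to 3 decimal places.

0.509

p = (3/4)(1 − e^(−4d/3)) = 0.75 × (1 − e^(-1.133333)) = 0.75 × (1 − 0.321958) = 0.508532.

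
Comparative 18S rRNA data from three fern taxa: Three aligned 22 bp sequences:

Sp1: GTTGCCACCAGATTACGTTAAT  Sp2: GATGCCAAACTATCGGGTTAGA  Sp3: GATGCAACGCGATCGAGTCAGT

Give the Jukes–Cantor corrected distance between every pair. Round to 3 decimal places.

d(Sp1,Sp2) = 0.699, d(Sp1,Sp3) = 0.591, d(Sp2,Sp3) = 0.414

Sp1–Sp2: 10/22 sites differ → p ≈ 0.454545, d = −0.75 ln(1 − 0.60606) = 0.698667 ≈ 0.699.
Sp1–Sp3: 9/22 sites differ → p ≈ 0.409091, d = −0.75 ln(1 − 0.545455) = 0.591344 ≈ 0.591.
Sp2–Sp3: 7/22 sites differ → p ≈ 0.318182, d = −0.75 ln(1 − 0.424243) = 0.414052 ≈ 0.414.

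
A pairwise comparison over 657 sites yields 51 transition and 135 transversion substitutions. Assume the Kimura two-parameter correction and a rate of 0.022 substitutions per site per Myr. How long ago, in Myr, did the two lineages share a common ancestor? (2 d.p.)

8.09

P = 51/657 ≈ 0.077626 and Q = 135/657 ≈ 0.205479.
Under the Kimura two-parameter model, d = −½ ln(1 − 2P − Q) − ¼ ln(1 − 2Q).
1 − 2P − Q = 0.639269, giving −½ ln(0.639269) = 0.223715.
1 − 2Q = 0.589042, giving −¼ ln(0.589042) = 0.132314.
d = 0.223715 + 0.132314 = 0.356029.
Under a molecular clock d = 2μt, so t = d/(2μ) = 0.356029 / (2 × 0.022) = 8.09 Myr.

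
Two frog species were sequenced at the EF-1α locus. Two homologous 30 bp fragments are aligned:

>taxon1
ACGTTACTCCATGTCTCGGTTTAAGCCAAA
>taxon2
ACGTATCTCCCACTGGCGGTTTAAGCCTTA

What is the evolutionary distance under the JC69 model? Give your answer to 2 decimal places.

The sequences differ at 9 of 30 sites (5, 6, 11, 12, 13, 15, 16, 28, 29), so p = 9/30 = 0.3.
d = −(3/4) ln(1 − 4p/3) = −0.75 ln(1 − 0.4) = −0.75 ln(0.6)
  = −0.75 × (-0.510826) = 0.383120 substitutions/site.

0.38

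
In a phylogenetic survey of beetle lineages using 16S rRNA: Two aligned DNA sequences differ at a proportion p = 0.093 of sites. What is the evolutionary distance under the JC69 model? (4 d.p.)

0.0993

d = −(3/4) ln(1 − 4p/3) = −0.75 ln(1 − 0.124) = −0.75 ln(0.876)
  = −0.75 × (-0.132389) = 0.099292 substitutions/site.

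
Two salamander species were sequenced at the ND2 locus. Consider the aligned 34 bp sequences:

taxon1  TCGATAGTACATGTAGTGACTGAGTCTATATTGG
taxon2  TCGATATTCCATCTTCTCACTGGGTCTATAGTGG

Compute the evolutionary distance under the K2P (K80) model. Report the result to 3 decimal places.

Of 34 sites, 1 differences are transitions and 7 are transversions, so P = 1/34 ≈ 0.029412 and Q = 7/34 ≈ 0.205882.
Under the Kimura two-parameter model, d = −½ ln(1 − 2P − Q) − ¼ ln(1 − 2Q).
1 − 2P − Q = 0.735294, giving −½ ln(0.735294) = 0.153742.
1 − 2Q = 0.588236, giving −¼ ln(0.588236) = 0.132657.
d = 0.153742 + 0.132657 = 0.286399.

0.286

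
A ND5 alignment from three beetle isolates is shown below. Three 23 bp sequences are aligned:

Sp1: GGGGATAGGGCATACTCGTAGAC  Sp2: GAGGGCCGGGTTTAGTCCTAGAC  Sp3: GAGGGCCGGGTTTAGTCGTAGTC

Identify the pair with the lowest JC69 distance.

Sp2 and Sp3

Sp1–Sp2: 8/23 differ, p = 0.348, d = 0.467.
Sp1–Sp3: 8/23 differ, p = 0.348, d = 0.467.
Sp2–Sp3: 2/23 differ, p = 0.087, d = 0.092.
The smallest distance is between Sp2 and Sp3.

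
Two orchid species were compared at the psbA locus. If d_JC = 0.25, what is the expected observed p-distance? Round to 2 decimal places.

p = (3/4)(1 − e^(−4d/3)) = 0.75 × (1 − e^(-0.333333)) = 0.75 × (1 − 0.716532) = 0.212601.

0.21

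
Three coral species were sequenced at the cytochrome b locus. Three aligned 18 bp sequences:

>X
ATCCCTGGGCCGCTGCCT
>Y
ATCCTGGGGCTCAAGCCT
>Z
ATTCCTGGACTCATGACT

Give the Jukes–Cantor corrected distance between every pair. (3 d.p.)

X–Y: 6/18 sites differ → p ≈ 0.333333, d = −0.75 ln(1 − 0.444444) = 0.440839 ≈ 0.441.
X–Z: 6/18 sites differ → p ≈ 0.333333, d = −0.75 ln(1 − 0.444444) = 0.440839 ≈ 0.441.
Y–Z: 6/18 sites differ → p ≈ 0.333333, d = −0.75 ln(1 − 0.444444) = 0.440839 ≈ 0.441.

d(X,Y) = 0.441, d(X,Z) = 0.441, d(Y,Z) = 0.441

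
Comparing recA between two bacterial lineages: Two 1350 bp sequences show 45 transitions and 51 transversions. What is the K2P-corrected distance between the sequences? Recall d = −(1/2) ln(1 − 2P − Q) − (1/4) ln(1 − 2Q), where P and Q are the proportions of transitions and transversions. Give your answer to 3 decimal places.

0.075

P = 45/1350 ≈ 0.033333 and Q = 51/1350 ≈ 0.037778.
Under the Kimura two-parameter model, d = −½ ln(1 − 2P − Q) − ¼ ln(1 − 2Q).
1 − 2P − Q = 0.895556, giving −½ ln(0.895556) = 0.055155.
1 − 2Q = 0.924444, giving −¼ ln(0.924444) = 0.019641.
d = 0.055155 + 0.019641 = 0.074796.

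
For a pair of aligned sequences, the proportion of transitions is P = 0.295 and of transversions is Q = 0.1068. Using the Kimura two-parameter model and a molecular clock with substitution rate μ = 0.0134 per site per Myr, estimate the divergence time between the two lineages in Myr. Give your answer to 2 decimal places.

Under the Kimura two-parameter model, d = −½ ln(1 − 2P − Q) − ¼ ln(1 − 2Q).
1 − 2P − Q = 0.3032, giving −½ ln(0.3032) = 0.596681.
1 − 2Q = 0.7864, giving −¼ ln(0.7864) = 0.060072.
d = 0.596681 + 0.060072 = 0.656753.
Under a molecular clock d = 2μt, so t = d/(2μ) = 0.656753 / (2 × 0.0134) = 24.51 Myr.

24.51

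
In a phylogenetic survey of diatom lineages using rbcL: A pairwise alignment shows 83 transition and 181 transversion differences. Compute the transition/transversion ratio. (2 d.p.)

0.46

R = 83/181 = 0.458563… ≈ 0.46 (to 2 d.p.).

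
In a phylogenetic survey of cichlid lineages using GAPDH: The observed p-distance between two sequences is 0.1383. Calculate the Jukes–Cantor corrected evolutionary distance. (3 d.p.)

0.153

d = −(3/4) ln(1 − 4p/3) = −0.75 ln(1 − 0.1844) = −0.75 ln(0.8156)
  = −0.75 × (-0.203831) = 0.152873 substitutions/site.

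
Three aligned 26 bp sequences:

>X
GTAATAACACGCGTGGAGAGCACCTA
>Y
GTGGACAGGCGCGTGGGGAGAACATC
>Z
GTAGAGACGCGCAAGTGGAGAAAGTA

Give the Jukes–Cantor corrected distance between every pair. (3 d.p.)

d(X,Y) = 0.539, d(X,Z) = 0.623, d(Y,Z) = 0.464

X–Y: 10/26 sites differ → p ≈ 0.384615, d = −0.75 ln(1 − 0.51282) = 0.539341 ≈ 0.539.
X–Z: 11/26 sites differ → p ≈ 0.423077, d = −0.75 ln(1 − 0.564103) = 0.622762 ≈ 0.623.
Y–Z: 9/26 sites differ → p ≈ 0.346154, d = −0.75 ln(1 − 0.461539) = 0.464280 ≈ 0.464.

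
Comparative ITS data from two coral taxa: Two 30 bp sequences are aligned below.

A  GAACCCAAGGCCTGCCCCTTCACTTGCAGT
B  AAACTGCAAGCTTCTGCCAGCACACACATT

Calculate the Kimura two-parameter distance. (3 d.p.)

Of 30 sites, 7 differences are transitions and 8 are transversions, so P = 7/30 ≈ 0.233333 and Q = 8/30 ≈ 0.266667.
Under the Kimura two-parameter model, d = −½ ln(1 − 2P − Q) − ¼ ln(1 − 2Q).
1 − 2P − Q = 0.266667, giving −½ ln(0.266667) = 0.660877.
1 − 2Q = 0.466666, giving −¼ ln(0.466666) = 0.190535.
d = 0.660877 + 0.190535 = 0.851412.

0.851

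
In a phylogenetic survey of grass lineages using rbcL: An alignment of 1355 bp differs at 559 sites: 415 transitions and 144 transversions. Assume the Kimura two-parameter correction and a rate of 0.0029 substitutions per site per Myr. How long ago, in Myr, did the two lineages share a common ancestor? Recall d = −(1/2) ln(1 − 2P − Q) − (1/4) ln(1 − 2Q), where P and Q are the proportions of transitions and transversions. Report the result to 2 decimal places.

P = 415/1355 ≈ 0.306273 and Q = 144/1355 ≈ 0.106273.
Under the Kimura two-parameter model, d = −½ ln(1 − 2P − Q) − ¼ ln(1 − 2Q).
1 − 2P − Q = 0.281181, giving −½ ln(0.281181) = 0.634378.
1 − 2Q = 0.787454, giving −¼ ln(0.787454) = 0.059738.
d = 0.634378 + 0.059738 = 0.694116.
Under a molecular clock d = 2μt, so t = d/(2μ) = 0.694116 / (2 × 0.0029) = 119.68 Myr.

119.68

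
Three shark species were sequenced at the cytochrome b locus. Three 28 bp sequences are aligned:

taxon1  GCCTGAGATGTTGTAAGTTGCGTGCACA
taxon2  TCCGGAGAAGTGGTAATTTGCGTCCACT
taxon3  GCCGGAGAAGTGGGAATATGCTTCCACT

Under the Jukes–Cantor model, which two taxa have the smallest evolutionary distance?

taxon2 and taxon3

taxon1–taxon2: 7/28 differ, p = 0.250, d = 0.304.
taxon1–taxon3: 9/28 differ, p = 0.321, d = 0.420.
taxon2–taxon3: 4/28 differ, p = 0.143, d = 0.158.
The smallest distance is between taxon2 and taxon3.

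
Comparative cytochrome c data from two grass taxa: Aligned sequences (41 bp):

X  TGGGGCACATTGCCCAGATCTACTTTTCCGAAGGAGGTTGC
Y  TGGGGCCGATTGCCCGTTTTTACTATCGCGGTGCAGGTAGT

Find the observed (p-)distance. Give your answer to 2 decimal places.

The sequences differ at 14 of 41 positions.
p = 14/41 = 0.341463… ≈ 0.34 (to 2 d.p.).

0.34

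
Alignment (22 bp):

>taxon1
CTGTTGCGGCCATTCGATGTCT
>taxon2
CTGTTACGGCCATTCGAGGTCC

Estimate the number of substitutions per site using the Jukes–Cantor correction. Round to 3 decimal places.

0.151

The sequences differ at 3 of 22 sites (6, 18, 22), so p = 3/22 ≈ 0.136364.
d = −(3/4) ln(1 − 4p/3) = −0.75 ln(1 − 0.181819) = −0.75 ln(0.818181)
  = −0.75 × (-0.200672) = 0.150504 substitutions/site.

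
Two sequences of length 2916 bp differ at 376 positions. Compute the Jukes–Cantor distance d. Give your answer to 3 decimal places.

0.141

p = 376/2916 ≈ 0.128944.
d = −(3/4) ln(1 − 4p/3) = −0.75 ln(1 − 0.171925) = −0.75 ln(0.828075)
  = −0.75 × (-0.188652) = 0.141489 substitutions/site.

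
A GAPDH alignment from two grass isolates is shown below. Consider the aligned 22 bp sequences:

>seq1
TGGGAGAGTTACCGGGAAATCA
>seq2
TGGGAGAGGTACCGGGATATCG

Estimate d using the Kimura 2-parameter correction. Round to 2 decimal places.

0.15

Of 22 sites, 1 differences are transitions and 2 are transversions, so P = 1/22 ≈ 0.045455 and Q = 2/22 ≈ 0.090909.
Under the Kimura two-parameter model, d = −½ ln(1 − 2P − Q) − ¼ ln(1 − 2Q).
1 − 2P − Q = 0.818181, giving −½ ln(0.818181) = 0.100336.
1 − 2Q = 0.818182, giving −¼ ln(0.818182) = 0.050168.
d = 0.100336 + 0.050168 = 0.150504.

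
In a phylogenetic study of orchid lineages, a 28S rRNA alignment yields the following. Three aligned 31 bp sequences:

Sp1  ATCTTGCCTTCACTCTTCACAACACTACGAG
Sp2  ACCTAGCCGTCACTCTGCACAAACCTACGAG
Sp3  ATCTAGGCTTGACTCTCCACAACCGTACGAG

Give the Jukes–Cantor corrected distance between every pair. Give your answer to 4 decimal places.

d(Sp1,Sp2) = 0.2239, d(Sp1,Sp3) = 0.2239, d(Sp2,Sp3) = 0.2687

Sp1–Sp2: 6/31 sites differ → p ≈ 0.193548, d = −0.75 ln(1 − 0.258064) = 0.223869 ≈ 0.2239.
Sp1–Sp3: 6/31 sites differ → p ≈ 0.193548, d = −0.75 ln(1 − 0.258064) = 0.223869 ≈ 0.2239.
Sp2–Sp3: 7/31 sites differ → p ≈ 0.225806, d = −0.75 ln(1 − 0.301075) = 0.268659 ≈ 0.2687.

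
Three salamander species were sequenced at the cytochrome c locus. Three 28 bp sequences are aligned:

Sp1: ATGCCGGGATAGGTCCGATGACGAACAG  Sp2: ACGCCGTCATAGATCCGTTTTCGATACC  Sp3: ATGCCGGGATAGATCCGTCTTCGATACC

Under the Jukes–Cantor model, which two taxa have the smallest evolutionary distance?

Sp1–Sp2: 11/28 differ, p = 0.393, d = 0.556.
Sp1–Sp3: 9/28 differ, p = 0.321, d = 0.420.
Sp2–Sp3: 4/28 differ, p = 0.143, d = 0.158.
The smallest distance is between Sp2 and Sp3.

Sp2 and Sp3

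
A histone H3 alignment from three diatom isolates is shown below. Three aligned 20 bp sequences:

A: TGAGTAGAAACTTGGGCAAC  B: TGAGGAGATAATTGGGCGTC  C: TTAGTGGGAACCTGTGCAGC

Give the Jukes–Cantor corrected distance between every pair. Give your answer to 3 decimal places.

A–B: 5/20 sites differ → p = 0.25, d = −0.75 ln(1 − 0.333333) = 0.304098 ≈ 0.304.
A–C: 6/20 sites differ → p = 0.3, d = −0.75 ln(1 − 0.4) = 0.383119 ≈ 0.383.
B–C: 10/20 sites differ → p = 0.5, d = −0.75 ln(1 − 0.666667) = 0.823960 ≈ 0.824.

d(A,B) = 0.304, d(A,C) = 0.383, d(B,C) = 0.824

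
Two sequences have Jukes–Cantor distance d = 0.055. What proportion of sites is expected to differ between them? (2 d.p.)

p = (3/4)(1 − e^(−4d/3)) = 0.75 × (1 − e^(-0.073333)) = 0.75 × (1 − 0.929291) = 0.053032.

0.05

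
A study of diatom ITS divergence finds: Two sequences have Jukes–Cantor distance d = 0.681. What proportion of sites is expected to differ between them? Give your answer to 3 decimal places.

0.448

p = (3/4)(1 − e^(−4d/3)) = 0.75 × (1 − e^(-0.908)) = 0.75 × (1 − 0.403330) = 0.447503.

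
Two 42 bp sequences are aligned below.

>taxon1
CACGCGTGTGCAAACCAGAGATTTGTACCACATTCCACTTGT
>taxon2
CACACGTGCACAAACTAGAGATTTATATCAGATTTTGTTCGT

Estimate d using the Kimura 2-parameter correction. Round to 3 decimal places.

Of 42 sites, 11 differences are transitions and 1 are transversions, so P = 11/42 ≈ 0.261905 and Q = 1/42 ≈ 0.02381.
Under the Kimura two-parameter model, d = −½ ln(1 − 2P − Q) − ¼ ln(1 − 2Q).
1 − 2P − Q = 0.45238, giving −½ ln(0.45238) = 0.396616.
1 − 2Q = 0.95238, giving −¼ ln(0.95238) = 0.012198.
d = 0.396616 + 0.012198 = 0.408814.

0.409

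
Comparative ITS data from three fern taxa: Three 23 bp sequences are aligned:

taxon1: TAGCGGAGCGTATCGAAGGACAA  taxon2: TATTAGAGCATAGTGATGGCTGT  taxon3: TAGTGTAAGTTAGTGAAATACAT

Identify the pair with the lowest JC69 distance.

taxon1 and taxon3

taxon1–taxon2: 11/23 differ, p = 0.478, d = 0.761.
taxon1–taxon3: 10/23 differ, p = 0.435, d = 0.650.
taxon2–taxon3: 12/23 differ, p = 0.522, d = 0.892.
The smallest distance is between taxon1 and taxon3.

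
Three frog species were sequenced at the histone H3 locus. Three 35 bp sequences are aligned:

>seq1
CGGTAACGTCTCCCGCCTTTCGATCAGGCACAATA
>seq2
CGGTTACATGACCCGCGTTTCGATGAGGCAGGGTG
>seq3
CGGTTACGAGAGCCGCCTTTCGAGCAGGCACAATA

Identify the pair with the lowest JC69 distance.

seq1–seq2: 10/35 differ, p = 0.286, d = 0.360.
seq1–seq3: 6/35 differ, p = 0.171, d = 0.195.
seq2–seq3: 10/35 differ, p = 0.286, d = 0.360.
The smallest distance is between seq1 and seq3.

seq1 and seq3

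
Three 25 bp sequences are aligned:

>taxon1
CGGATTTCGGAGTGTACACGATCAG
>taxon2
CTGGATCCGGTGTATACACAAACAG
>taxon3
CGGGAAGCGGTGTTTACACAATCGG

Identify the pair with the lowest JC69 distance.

taxon2 and taxon3

taxon1–taxon2: 8/25 differ, p = 0.320, d = 0.417.
taxon1–taxon3: 8/25 differ, p = 0.320, d = 0.417.
taxon2–taxon3: 6/25 differ, p = 0.240, d = 0.289.
The smallest distance is between taxon2 and taxon3.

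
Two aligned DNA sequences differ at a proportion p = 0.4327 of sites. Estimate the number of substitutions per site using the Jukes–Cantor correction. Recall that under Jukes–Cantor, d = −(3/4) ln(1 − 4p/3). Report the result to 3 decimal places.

d = −(3/4) ln(1 − 4p/3) = −0.75 ln(1 − 0.576933) = −0.75 ln(0.423067)
  = −0.75 × (-0.860225) = 0.645169 substitutions/site.

0.645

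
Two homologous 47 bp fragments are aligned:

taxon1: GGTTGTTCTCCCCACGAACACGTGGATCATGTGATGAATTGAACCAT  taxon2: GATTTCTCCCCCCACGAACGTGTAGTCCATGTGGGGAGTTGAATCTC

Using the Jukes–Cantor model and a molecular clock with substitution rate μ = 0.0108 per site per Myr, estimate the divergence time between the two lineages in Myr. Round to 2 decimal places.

The sequences differ at 15 of 47 sites, so p = 15/47 ≈ 0.319149.
d = −(3/4) ln(1 − 4p/3) = −0.75 ln(1 − 0.425532) = −0.75 ln(0.574468)
  = −0.75 × (-0.554311) = 0.415733 substitutions/site.
Under a molecular clock d = 2μt, so t = d/(2μ) = 0.415733 / (2 × 0.0108) = 19.25 Myr.

19.25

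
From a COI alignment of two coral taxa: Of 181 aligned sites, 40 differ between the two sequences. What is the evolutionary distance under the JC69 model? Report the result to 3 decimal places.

p = 40/181 ≈ 0.220994.
d = −(3/4) ln(1 − 4p/3) = −0.75 ln(1 − 0.294659) = −0.75 ln(0.705341)
  = −0.75 × (-0.349074) = 0.261806 substitutions/site.

0.262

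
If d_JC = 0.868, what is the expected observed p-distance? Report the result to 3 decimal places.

0.514

p = (3/4)(1 − e^(−4d/3)) = 0.75 × (1 − e^(-1.157333)) = 0.75 × (1 − 0.314323) = 0.514258.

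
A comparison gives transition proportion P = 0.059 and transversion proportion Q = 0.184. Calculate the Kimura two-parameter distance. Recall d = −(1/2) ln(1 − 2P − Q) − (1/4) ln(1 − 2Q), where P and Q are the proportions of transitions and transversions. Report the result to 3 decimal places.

Under the Kimura two-parameter model, d = −½ ln(1 − 2P − Q) − ¼ ln(1 − 2Q).
1 − 2P − Q = 0.698, giving −½ ln(0.698) = 0.179768.
1 − 2Q = 0.632, giving −¼ ln(0.632) = 0.114716.
d = 0.179768 + 0.114716 = 0.294484.

0.294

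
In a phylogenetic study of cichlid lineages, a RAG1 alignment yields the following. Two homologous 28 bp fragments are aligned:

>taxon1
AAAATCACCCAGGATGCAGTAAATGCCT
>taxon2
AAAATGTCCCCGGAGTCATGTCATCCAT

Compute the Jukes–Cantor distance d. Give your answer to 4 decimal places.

0.5565

The sequences differ at 11 of 28 sites, so p = 11/28 ≈ 0.392857.
d = −(3/4) ln(1 − 4p/3) = −0.75 ln(1 − 0.523809) = −0.75 ln(0.476191)
  = −0.75 × (-0.741936) = 0.556452 substitutions/site.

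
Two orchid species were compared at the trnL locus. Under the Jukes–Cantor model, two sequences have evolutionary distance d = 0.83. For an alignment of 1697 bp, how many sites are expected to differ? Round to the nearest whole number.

852

Invert JC69: p = (3/4)(1 − e^(−4d/3)) = 0.75 × (1 − e^(-1.106667)) = 0.75 × (1 − 0.330659) = 0.502006.
Expected differing sites = pL ≈ 0.502006 × 1697 = 851.904182 ≈ 852.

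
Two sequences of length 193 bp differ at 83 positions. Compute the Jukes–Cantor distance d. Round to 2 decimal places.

0.64

p = 83/193 ≈ 0.430052.
d = −(3/4) ln(1 − 4p/3) = −0.75 ln(1 − 0.573403) = −0.75 ln(0.426597)
  = −0.75 × (-0.851916) = 0.638937 substitutions/site.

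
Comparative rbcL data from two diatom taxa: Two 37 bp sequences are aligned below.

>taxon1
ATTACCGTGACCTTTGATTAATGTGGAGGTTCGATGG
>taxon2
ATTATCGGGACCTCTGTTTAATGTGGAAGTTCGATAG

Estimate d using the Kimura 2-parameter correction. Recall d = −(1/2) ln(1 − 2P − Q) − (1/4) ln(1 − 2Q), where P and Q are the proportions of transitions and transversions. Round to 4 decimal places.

Of 37 sites, 4 differences are transitions and 2 are transversions, so P = 4/37 ≈ 0.108108 and Q = 2/37 ≈ 0.054054.
Under the Kimura two-parameter model, d = −½ ln(1 − 2P − Q) − ¼ ln(1 − 2Q).
1 − 2P − Q = 0.72973, giving −½ ln(0.72973) = 0.157540.
1 − 2Q = 0.891892, giving −¼ ln(0.891892) = 0.028603.
d = 0.157540 + 0.028603 = 0.186143.

0.1861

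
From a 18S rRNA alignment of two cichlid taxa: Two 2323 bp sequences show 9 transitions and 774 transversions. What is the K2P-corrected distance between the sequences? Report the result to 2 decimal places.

0.48

P = 9/2323 ≈ 0.003874 and Q = 774/2323 ≈ 0.33319.
Under the Kimura two-parameter model, d = −½ ln(1 − 2P − Q) − ¼ ln(1 − 2Q).
1 − 2P − Q = 0.659062, giving −½ ln(0.659062) = 0.208469.
1 − 2Q = 0.33362, giving −¼ ln(0.33362) = 0.274438.
d = 0.208469 + 0.274438 = 0.482907.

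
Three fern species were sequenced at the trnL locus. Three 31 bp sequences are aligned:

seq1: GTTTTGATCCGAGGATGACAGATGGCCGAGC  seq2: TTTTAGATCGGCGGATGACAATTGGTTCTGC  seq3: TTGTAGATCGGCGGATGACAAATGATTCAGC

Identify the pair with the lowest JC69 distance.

seq2 and seq3

seq1–seq2: 10/31 differ, p = 0.323, d = 0.422.
seq1–seq3: 10/31 differ, p = 0.323, d = 0.422.
seq2–seq3: 4/31 differ, p = 0.129, d = 0.142.
The smallest distance is between seq2 and seq3.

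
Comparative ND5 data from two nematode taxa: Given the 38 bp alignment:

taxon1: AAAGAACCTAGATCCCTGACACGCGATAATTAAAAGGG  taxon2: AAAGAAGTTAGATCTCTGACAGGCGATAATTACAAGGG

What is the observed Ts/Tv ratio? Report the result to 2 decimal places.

0.67

Transitions are A↔G and C↔T; transversions are all other mismatches.
Transitions: 2. Transversions: 3.
R = 2/3 = 0.666666… ≈ 0.67 (to 2 d.p.).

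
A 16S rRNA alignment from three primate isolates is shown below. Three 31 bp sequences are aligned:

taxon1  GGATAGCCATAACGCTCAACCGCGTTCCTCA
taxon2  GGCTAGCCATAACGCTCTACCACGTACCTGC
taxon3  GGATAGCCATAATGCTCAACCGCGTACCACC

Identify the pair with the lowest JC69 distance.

taxon1 and taxon3

taxon1–taxon2: 6/31 differ, p = 0.194, d = 0.224.
taxon1–taxon3: 4/31 differ, p = 0.129, d = 0.142.
taxon2–taxon3: 6/31 differ, p = 0.194, d = 0.224.
The smallest distance is between taxon1 and taxon3.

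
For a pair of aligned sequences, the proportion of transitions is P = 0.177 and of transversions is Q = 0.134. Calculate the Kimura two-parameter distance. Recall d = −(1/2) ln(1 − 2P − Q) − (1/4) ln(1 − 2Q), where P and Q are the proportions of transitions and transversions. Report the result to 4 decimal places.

0.4127

Under the Kimura two-parameter model, d = −½ ln(1 − 2P − Q) − ¼ ln(1 − 2Q).
1 − 2P − Q = 0.512, giving −½ ln(0.512) = 0.334715.
1 − 2Q = 0.732, giving −¼ ln(0.732) = 0.077994.
d = 0.334715 + 0.077994 = 0.412709.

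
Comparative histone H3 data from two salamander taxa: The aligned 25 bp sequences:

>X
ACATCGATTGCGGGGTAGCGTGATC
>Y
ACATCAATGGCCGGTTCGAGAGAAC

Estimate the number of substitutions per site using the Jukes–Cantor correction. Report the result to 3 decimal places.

0.417

The sequences differ at 8 of 25 sites (6, 9, 12, 15, 17, 19, 21, 24), so p = 8/25 = 0.32.
d = −(3/4) ln(1 − 4p/3) = −0.75 ln(1 − 0.426667) = −0.75 ln(0.573333)
  = −0.75 × (-0.556289) = 0.417217 substitutions/site.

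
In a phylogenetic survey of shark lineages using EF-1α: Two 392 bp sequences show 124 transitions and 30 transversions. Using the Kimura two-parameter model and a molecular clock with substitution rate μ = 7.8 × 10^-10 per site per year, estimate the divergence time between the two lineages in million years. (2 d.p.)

422.48

P = 124/392 ≈ 0.316327 and Q = 30/392 ≈ 0.076531.
Under the Kimura two-parameter model, d = −½ ln(1 − 2P − Q) − ¼ ln(1 − 2Q).
1 − 2P − Q = 0.290815, giving −½ ln(0.290815) = 0.617534.
1 − 2Q = 0.846938, giving −¼ ln(0.846938) = 0.041532.
d = 0.617534 + 0.041532 = 0.659066.
Under a molecular clock d = 2μt, so t = d/(2μ) = 0.659066 / (2 × 7.8 × 10^-10) = 422.48 million years.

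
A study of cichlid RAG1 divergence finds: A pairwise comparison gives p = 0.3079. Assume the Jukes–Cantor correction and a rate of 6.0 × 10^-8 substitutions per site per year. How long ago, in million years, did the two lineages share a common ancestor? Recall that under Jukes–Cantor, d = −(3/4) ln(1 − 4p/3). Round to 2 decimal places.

d = −(3/4) ln(1 − 4p/3) = −0.75 ln(1 − 0.410533) = −0.75 ln(0.589467)
  = −0.75 × (-0.528537) = 0.396403 substitutions/site.
Under a molecular clock d = 2μt, so t = d/(2μ) = 0.396403 / (2 × 6.0 × 10^-8) = 3.30 million years.

3.30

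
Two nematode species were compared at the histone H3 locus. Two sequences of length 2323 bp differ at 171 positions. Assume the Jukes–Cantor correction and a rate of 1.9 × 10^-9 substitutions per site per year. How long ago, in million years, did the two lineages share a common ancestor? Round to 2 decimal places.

p = 171/2323 ≈ 0.073612.
d = −(3/4) ln(1 − 4p/3) = −0.75 ln(1 − 0.098149) = −0.75 ln(0.901851)
  = −0.75 × (-0.103306) = 0.077480 substitutions/site.
Under a molecular clock d = 2μt, so t = d/(2μ) = 0.077480 / (2 × 1.9 × 10^-9) = 20.39 million years.

20.39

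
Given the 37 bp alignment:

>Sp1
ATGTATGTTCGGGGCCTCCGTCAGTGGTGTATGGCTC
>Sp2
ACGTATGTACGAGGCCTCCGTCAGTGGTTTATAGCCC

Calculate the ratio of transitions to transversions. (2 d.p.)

2.00

Transitions are A↔G and C↔T; transversions are all other mismatches.
Transitions: 4. Transversions: 2.
R = 4/2 = 2.00.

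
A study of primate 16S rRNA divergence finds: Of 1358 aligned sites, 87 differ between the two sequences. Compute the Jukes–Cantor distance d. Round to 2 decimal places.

p = 87/1358 ≈ 0.064065.
d = −(3/4) ln(1 − 4p/3) = −0.75 ln(1 − 0.08542) = −0.75 ln(0.91458)
  = −0.75 × (-0.089290) = 0.066968 substitutions/site.

0.07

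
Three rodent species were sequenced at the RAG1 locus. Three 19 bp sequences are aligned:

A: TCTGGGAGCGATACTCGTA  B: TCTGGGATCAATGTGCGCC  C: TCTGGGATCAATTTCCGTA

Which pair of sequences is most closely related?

A–B: 7/19 differ, p = 0.368, d = 0.507.
A–C: 5/19 differ, p = 0.263, d = 0.324.
B–C: 4/19 differ, p = 0.211, d = 0.247.
The smallest distance is between B and C.

B and C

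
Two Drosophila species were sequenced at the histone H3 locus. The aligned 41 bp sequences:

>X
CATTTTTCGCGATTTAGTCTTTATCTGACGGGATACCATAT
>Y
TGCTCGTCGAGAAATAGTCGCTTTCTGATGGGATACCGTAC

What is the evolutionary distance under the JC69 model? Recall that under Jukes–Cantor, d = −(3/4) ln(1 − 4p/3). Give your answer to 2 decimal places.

The sequences differ at 14 of 41 sites, so p = 14/41 ≈ 0.341463.
d = −(3/4) ln(1 − 4p/3) = −0.75 ln(1 − 0.455284) = −0.75 ln(0.544716)
  = −0.75 × (-0.607491) = 0.455618 substitutions/site.

0.46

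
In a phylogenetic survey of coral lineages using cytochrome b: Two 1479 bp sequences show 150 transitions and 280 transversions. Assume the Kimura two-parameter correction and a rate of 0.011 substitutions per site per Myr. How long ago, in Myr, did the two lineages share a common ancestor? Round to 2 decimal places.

P = 150/1479 ≈ 0.10142 and Q = 280/1479 ≈ 0.189317.
Under the Kimura two-parameter model, d = −½ ln(1 − 2P − Q) − ¼ ln(1 − 2Q).
1 − 2P − Q = 0.607843, giving −½ ln(0.607843) = 0.248919.
1 − 2Q = 0.621366, giving −¼ ln(0.621366) = 0.118959.
d = 0.248919 + 0.118959 = 0.367878.
Under a molecular clock d = 2μt, so t = d/(2μ) = 0.367878 / (2 × 0.011) = 16.72 Myr.

16.72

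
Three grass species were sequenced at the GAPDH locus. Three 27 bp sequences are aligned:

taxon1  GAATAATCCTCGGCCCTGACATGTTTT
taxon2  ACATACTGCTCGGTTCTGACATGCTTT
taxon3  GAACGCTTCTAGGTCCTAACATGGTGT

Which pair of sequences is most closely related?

taxon1 and taxon2

taxon1–taxon2: 7/27 differ, p = 0.259, d = 0.318.
taxon1–taxon3: 9/27 differ, p = 0.333, d = 0.441.
taxon2–taxon3: 10/27 differ, p = 0.370, d = 0.511.
The smallest distance is between taxon1 and taxon2.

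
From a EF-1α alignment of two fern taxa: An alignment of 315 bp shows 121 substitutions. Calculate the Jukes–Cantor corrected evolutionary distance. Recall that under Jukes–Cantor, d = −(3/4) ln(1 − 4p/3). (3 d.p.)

0.538

p = 121/315 ≈ 0.384127.
d = −(3/4) ln(1 − 4p/3) = −0.75 ln(1 − 0.512169) = −0.75 ln(0.487831)
  = −0.75 × (-0.717786) = 0.538340 substitutions/site.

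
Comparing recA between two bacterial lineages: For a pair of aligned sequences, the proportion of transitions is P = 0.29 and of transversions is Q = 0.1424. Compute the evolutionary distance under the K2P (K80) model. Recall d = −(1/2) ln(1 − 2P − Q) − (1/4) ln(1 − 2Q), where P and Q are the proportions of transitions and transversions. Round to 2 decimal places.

0.72

Under the Kimura two-parameter model, d = −½ ln(1 − 2P − Q) − ¼ ln(1 − 2Q).
1 − 2P − Q = 0.2776, giving −½ ln(0.2776) = 0.640787.
1 − 2Q = 0.7152, giving −¼ ln(0.7152) = 0.083798.
d = 0.640787 + 0.083798 = 0.724585.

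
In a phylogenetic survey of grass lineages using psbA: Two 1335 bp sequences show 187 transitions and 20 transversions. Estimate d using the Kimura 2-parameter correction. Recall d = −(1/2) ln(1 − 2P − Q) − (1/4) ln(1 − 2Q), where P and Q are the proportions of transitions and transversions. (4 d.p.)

0.1825

P = 187/1335 ≈ 0.140075 and Q = 20/1335 ≈ 0.014981.
Under the Kimura two-parameter model, d = −½ ln(1 − 2P − Q) − ¼ ln(1 − 2Q).
1 − 2P − Q = 0.704869, giving −½ ln(0.704869) = 0.174872.
1 − 2Q = 0.970038, giving −¼ ln(0.970038) = 0.007605.
d = 0.174872 + 0.007605 = 0.182477.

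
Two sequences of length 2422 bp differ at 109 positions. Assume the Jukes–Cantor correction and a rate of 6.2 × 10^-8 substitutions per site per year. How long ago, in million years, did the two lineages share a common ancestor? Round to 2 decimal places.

p = 109/2422 ≈ 0.045004.
d = −(3/4) ln(1 − 4p/3) = −0.75 ln(1 − 0.060005) = −0.75 ln(0.939995)
  = −0.75 × (-0.061881) = 0.046411 substitutions/site.
Under a molecular clock d = 2μt, so t = d/(2μ) = 0.046411 / (2 × 6.2 × 10^-8) = 0.37 million years.

0.37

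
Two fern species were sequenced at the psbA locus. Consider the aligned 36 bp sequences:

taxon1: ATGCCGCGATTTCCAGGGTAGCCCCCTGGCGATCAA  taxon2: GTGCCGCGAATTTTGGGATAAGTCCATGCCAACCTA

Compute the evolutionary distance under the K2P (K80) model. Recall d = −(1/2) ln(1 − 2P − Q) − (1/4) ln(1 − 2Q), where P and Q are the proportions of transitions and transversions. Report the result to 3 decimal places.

0.591

Of 36 sites, 9 differences are transitions and 5 are transversions, so P = 9/36 = 0.25 and Q = 5/36 ≈ 0.138889.
Under the Kimura two-parameter model, d = −½ ln(1 − 2P − Q) − ¼ ln(1 − 2Q).
1 − 2P − Q = 0.361111, giving −½ ln(0.361111) = 0.509285.
1 − 2Q = 0.722222, giving −¼ ln(0.722222) = 0.081356.
d = 0.509285 + 0.081356 = 0.590641.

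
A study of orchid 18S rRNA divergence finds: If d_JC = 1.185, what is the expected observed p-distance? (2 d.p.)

p = (3/4)(1 − e^(−4d/3)) = 0.75 × (1 − e^(-1.58)) = 0.75 × (1 − 0.205975) = 0.595519.

0.60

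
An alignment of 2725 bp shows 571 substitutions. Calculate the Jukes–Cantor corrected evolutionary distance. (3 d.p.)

0.246

p = 571/2725 ≈ 0.209541.
d = −(3/4) ln(1 − 4p/3) = −0.75 ln(1 − 0.279388) = −0.75 ln(0.720612)
  = −0.75 × (-0.327654) = 0.245741 substitutions/site.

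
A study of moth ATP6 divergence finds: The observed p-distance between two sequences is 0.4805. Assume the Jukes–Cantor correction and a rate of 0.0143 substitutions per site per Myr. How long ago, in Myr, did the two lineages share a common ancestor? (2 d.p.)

26.84

d = −(3/4) ln(1 − 4p/3) = −0.75 ln(1 − 0.640667) = −0.75 ln(0.359333)
  = −0.75 × (-1.023506) = 0.767630 substitutions/site.
Under a molecular clock d = 2μt, so t = d/(2μ) = 0.767630 / (2 × 0.0143) = 26.84 Myr.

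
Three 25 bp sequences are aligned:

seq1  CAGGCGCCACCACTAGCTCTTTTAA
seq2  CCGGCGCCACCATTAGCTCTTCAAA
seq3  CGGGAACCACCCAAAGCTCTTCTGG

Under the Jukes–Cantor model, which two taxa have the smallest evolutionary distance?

seq1 and seq2

seq1–seq2: 4/25 differ, p = 0.160, d = 0.180.
seq1–seq3: 9/25 differ, p = 0.360, d = 0.490.
seq2–seq3: 9/25 differ, p = 0.360, d = 0.490.
The smallest distance is between seq1 and seq2.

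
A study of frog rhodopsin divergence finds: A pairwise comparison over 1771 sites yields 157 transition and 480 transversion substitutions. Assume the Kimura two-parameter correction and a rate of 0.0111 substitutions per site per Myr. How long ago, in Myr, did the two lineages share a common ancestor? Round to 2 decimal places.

P = 157/1771 ≈ 0.08865 and Q = 480/1771 ≈ 0.271033.
Under the Kimura two-parameter model, d = −½ ln(1 − 2P − Q) − ¼ ln(1 − 2Q).
1 − 2P − Q = 0.551667, giving −½ ln(0.551667) = 0.297405.
1 − 2Q = 0.457934, giving −¼ ln(0.457934) = 0.195258.
d = 0.297405 + 0.195258 = 0.492663.
Under a molecular clock d = 2μt, so t = d/(2μ) = 0.492663 / (2 × 0.0111) = 22.19 Myr.

22.19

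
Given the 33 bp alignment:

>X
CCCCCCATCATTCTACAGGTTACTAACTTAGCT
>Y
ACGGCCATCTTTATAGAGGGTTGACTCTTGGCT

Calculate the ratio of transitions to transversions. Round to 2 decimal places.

0.08

Transitions are A↔G and C↔T; transversions are all other mismatches.
Transitions: 1. Transversions: 12.
R = 1/12 = 0.083333… ≈ 0.08 (to 2 d.p.).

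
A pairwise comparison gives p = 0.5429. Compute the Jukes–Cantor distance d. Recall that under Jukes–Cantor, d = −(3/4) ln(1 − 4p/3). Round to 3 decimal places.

d = −(3/4) ln(1 − 4p/3) = −0.75 ln(1 − 0.723867) = −0.75 ln(0.276133)
  = −0.75 × (-1.286873) = 0.965155 substitutions/site.

0.965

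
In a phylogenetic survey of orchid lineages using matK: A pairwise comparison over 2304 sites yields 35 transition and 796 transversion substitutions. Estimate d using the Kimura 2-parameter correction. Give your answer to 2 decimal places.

P = 35/2304 ≈ 0.015191 and Q = 796/2304 ≈ 0.345486.
Under the Kimura two-parameter model, d = −½ ln(1 − 2P − Q) − ¼ ln(1 − 2Q).
1 − 2P − Q = 0.624132, giving −½ ln(0.624132) = 0.235697.
1 − 2Q = 0.309028, giving −¼ ln(0.309028) = 0.293581.
d = 0.235697 + 0.293581 = 0.529278.

0.53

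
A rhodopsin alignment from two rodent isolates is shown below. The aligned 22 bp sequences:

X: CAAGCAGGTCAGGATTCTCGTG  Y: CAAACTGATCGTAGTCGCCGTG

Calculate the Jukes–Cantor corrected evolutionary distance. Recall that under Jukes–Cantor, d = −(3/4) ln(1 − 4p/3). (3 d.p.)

0.699

The sequences differ at 10 of 22 sites (4, 6, 8, 11, 12, 13, 14, 16, 17, 18), so p = 10/22 ≈ 0.454545.
d = −(3/4) ln(1 − 4p/3) = −0.75 ln(1 − 0.60606) = −0.75 ln(0.39394)
  = −0.75 × (-0.931557) = 0.698668 substitutions/site.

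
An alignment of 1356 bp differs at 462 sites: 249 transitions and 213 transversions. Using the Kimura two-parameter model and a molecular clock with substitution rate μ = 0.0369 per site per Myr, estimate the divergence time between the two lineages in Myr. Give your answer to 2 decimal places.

6.31

P = 249/1356 ≈ 0.183628 and Q = 213/1356 ≈ 0.15708.
Under the Kimura two-parameter model, d = −½ ln(1 − 2P − Q) − ¼ ln(1 − 2Q).
1 − 2P − Q = 0.475664, giving −½ ln(0.475664) = 0.371522.
1 − 2Q = 0.68584, giving −¼ ln(0.68584) = 0.094278.
d = 0.371522 + 0.094278 = 0.465800.
Under a molecular clock d = 2μt, so t = d/(2μ) = 0.465800 / (2 × 0.0369) = 6.31 Myr.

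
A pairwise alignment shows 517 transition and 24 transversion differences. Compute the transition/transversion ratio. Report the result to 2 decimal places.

21.54

R = 517/24 = 21.541666… ≈ 21.54 (to 2 d.p.).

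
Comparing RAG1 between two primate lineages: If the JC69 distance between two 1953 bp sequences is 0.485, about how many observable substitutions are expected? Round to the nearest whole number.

698

Invert JC69: p = (3/4)(1 − e^(−4d/3)) = 0.75 × (1 − e^(-0.646667)) = 0.75 × (1 − 0.523789) = 0.357158.
Expected differing sites = pL ≈ 0.357158 × 1953 = 697.529574 ≈ 698.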